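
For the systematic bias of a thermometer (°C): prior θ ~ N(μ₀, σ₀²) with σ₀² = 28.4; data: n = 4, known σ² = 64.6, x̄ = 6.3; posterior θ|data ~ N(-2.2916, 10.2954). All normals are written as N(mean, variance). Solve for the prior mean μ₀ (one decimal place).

μ₀ = -17.4

With known observation variance, the Normal–Normal posterior has precision τ_n = τ₀ + n/σ² and mean μ_n = (τ₀μ₀ + (n/σ²)x̄)/τ_n.
Here τ₀ = 1/28.4 = 0.035211 and τ_data = 4/64.6 = 0.061920, so τ_n = 0.097131.
Rearranging for μ₀: μ₀ = (μ_n·τ_n − τ_data·x̄)/τ₀ = (-2.2916·0.097131 − 0.061920·6.3) / 0.035211 = -0.612681/0.035211 ≈ -17.4.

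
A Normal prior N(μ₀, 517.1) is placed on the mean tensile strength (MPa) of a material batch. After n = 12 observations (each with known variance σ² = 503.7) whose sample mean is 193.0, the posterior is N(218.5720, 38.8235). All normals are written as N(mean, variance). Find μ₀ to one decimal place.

The posterior mean is a precision-weighted average: μ_n = (τ₀μ₀ + τ_data·x̄)/(τ₀+τ_data), with τ₀=1/σ₀² and τ_data=n/σ².
Here τ₀ = 1/517.1 = 0.001934 and τ_data = 12/503.7 = 0.023824, so τ_n = 0.025758.
Rearranging for μ₀: μ₀ = (μ_n·τ_n − τ_data·x̄)/τ₀ = (218.5720·0.025758 − 0.023824·193.0) / 0.001934 = 1.031946/0.001934 ≈ 533.6.

μ₀ = 533.6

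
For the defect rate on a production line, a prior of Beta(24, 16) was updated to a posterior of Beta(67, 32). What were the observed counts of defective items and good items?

43 defective items and 16 good items

Under Beta–binomial conjugacy the posterior parameters are (α+s, β+f).
Match parameters: s=67−24=43, f=32−16=16.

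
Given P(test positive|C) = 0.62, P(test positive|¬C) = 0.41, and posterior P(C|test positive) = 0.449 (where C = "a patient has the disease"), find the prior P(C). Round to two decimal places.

In odds form, posterior odds = prior odds × likelihood ratio, so prior odds = posterior odds ÷ LR.
Posterior odds = 0.449/(1−0.449) = 0.8149. LR = 0.62/0.41 = 1.5122.
Prior odds = 0.8149/1.5122 = 0.5389, so P(C) = 0.5389/(1+0.5389) ≈ 0.35.

P(C) = 0.35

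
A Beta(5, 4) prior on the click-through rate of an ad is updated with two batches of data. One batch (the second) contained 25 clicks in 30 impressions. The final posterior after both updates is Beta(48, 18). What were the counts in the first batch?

Sequential conjugate updates are equivalent to a single update on the pooled data, so total successes = posterior α − prior α and total failures = posterior β − prior β.
Total across both batches: 48−5=43 clicks, 18−4=14 non-clicks.
Subtract the second batch: 43−25=18 clicks and 14−5=9 non-clicks.

18 clicks and 9 non-clicks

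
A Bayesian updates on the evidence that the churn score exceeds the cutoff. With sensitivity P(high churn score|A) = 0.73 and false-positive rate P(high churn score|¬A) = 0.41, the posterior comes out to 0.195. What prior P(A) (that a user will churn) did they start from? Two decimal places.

P(A) = 0.12

In odds form, posterior odds = prior odds × likelihood ratio, so prior odds = posterior odds ÷ LR.
Posterior odds = 0.195/(1−0.195) = 0.2422. LR = 0.73/0.41 = 1.7805.
Prior odds = 0.2422/1.7805 = 0.1360, so P(A) = 0.1360/(1+0.1360) ≈ 0.12.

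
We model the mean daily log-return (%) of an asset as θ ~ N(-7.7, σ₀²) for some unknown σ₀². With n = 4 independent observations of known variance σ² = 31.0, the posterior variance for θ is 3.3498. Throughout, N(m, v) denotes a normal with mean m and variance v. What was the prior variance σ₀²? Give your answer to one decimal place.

For the Normal–Normal model with known σ², precisions add: τ_n = τ₀ + n/σ².
So 1/σ₀² = 1/3.3498 − 4/31.0 = 0.298525 − 0.129032 = 0.169493.
Hence σ₀² = 1/0.169493 ≈ 5.9.

σ₀² = 5.9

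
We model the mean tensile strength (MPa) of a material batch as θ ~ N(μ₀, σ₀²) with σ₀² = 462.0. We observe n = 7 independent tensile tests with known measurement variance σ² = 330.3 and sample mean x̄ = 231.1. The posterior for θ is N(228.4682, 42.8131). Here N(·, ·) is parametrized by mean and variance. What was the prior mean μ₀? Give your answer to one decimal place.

μ₀ = 202.7

With known observation variance, the Normal–Normal posterior has precision τ_n = τ₀ + n/σ² and mean μ_n = (τ₀μ₀ + (n/σ²)x̄)/τ_n.
Here τ₀ = 1/462.0 = 0.002165 and τ_data = 7/330.3 = 0.021193, so τ_n = 0.023358.
Rearranging for μ₀: μ₀ = (μ_n·τ_n − τ_data·x̄)/τ₀ = (228.4682·0.023358 − 0.021193·231.1) / 0.002165 = 0.438858/0.002165 ≈ 202.7.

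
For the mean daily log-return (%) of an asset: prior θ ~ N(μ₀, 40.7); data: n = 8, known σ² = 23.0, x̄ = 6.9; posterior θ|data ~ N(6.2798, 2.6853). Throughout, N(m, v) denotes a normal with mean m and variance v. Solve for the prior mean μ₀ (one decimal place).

With known observation variance, the Normal–Normal posterior has precision τ_n = τ₀ + n/σ² and mean μ_n = (τ₀μ₀ + (n/σ²)x̄)/τ_n.
Here τ₀ = 1/40.7 = 0.024570 and τ_data = 8/23.0 = 0.347826, so τ_n = 0.372396.
Rearranging for μ₀: μ₀ = (μ_n·τ_n − τ_data·x̄)/τ₀ = (6.2798·0.372396 − 0.347826·6.9) / 0.024570 = -0.061427/0.024570 ≈ -2.5.

μ₀ = -2.5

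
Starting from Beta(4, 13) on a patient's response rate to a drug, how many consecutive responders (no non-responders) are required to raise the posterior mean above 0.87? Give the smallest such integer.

After k responders and 0 non-responders the posterior is Beta(4+k, 13), with mean (4+k)/(4+13+k).
Set (4+k)/(17+k) > 0.87 and solve: k > (0.87·17 − 4)/(1 − 0.87) = 83.000.
The smallest integer exceeding 83.000 is 84.

k = 84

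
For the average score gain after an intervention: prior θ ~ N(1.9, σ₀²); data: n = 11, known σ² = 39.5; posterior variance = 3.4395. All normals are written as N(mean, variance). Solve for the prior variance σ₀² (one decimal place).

For the Normal–Normal model with known σ², precisions add: τ_n = τ₀ + n/σ².
So 1/σ₀² = 1/3.4395 − 11/39.5 = 0.290740 − 0.278481 = 0.012259.
Hence σ₀² = 1/0.012259 ≈ 81.6.

σ₀² = 81.6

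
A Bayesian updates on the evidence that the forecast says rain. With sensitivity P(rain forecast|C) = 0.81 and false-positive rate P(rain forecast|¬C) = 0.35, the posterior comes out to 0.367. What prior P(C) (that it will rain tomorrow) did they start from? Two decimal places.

P(C) = 0.20

In odds form, posterior odds = prior odds × likelihood ratio, so prior odds = posterior odds ÷ LR.
Posterior odds = 0.367/(1−0.367) = 0.5798. LR = 0.81/0.35 = 2.3143.
Prior odds = 0.5798/2.3143 = 0.2505, so P(C) = 0.2505/(1+0.2505) ≈ 0.20.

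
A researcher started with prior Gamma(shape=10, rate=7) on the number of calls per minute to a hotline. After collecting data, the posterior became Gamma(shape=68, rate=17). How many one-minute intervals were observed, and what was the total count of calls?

n = 10 one-minute intervals with total 58 calls

A Gamma(α, β) prior (rate parametrization) on a Poisson rate with n observations summing to S gives posterior Gamma(α+S, β+n).
Matching: Σxᵢ = 68 − 10 = 58 and n = 17 − 7 = 10.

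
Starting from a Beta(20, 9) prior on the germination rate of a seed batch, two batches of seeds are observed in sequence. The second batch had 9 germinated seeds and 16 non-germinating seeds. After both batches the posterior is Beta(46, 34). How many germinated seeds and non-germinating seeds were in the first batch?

17 germinated seeds and 9 non-germinating seeds

Because Beta–binomial updating is additive in the counts, the combined data contributed (α_post−α_prior, β_post−β_prior) successes and failures.
Total across both batches: 46−20=26 germinated seeds, 34−9=25 non-germinating seeds.
Subtract the second batch: 26−9=17 germinated seeds and 25−16=9 non-germinating seeds.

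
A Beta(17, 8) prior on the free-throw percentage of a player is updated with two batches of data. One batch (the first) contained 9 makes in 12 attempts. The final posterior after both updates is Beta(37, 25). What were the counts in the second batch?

11 makes and 14 misses

Sequential conjugate updates are equivalent to a single update on the pooled data, so total successes = posterior α − prior α and total failures = posterior β − prior β.
Total across both batches: 37−17=20 makes, 25−8=17 misses.
Subtract the first batch: 20−9=11 makes and 17−3=14 misses.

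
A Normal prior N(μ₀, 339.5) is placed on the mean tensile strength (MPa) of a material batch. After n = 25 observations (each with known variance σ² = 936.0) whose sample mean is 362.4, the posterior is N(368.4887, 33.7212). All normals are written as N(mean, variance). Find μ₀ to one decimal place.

The posterior mean is a precision-weighted average: μ_n = (τ₀μ₀ + τ_data·x̄)/(τ₀+τ_data), with τ₀=1/σ₀² and τ_data=n/σ².
Here τ₀ = 1/339.5 = 0.002946 and τ_data = 25/936.0 = 0.026709, so τ_n = 0.029655.
Rearranging for μ₀: μ₀ = (μ_n·τ_n − τ_data·x̄)/τ₀ = (368.4887·0.029655 − 0.026709·362.4) / 0.002946 = 1.248191/0.002946 ≈ 423.7.

μ₀ = 423.7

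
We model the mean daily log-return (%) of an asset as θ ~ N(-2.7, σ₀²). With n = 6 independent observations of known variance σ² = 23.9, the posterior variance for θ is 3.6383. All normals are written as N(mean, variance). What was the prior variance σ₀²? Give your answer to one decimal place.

For the Normal–Normal model with known σ², precisions add: τ_n = τ₀ + n/σ².
So 1/σ₀² = 1/3.6383 − 6/23.9 = 0.274854 − 0.251046 = 0.023808.
Hence σ₀² = 1/0.023808 ≈ 42.0.

σ₀² = 42.0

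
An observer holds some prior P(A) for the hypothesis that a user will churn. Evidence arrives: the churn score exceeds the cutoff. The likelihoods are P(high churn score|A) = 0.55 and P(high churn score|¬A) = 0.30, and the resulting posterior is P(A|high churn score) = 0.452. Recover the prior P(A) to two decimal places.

Bayes' rule in odds form gives O(A|E) = O(A)·[P(E|A)/P(E|¬A)], hence O(A) = O(A|E)/LR.
Posterior odds = 0.452/(1−0.452) = 0.8248. LR = 0.55/0.30 = 1.8333.
Prior odds = 0.8248/1.8333 = 0.4499, so P(A) = 0.4499/(1+0.4499) ≈ 0.31.

P(A) = 0.31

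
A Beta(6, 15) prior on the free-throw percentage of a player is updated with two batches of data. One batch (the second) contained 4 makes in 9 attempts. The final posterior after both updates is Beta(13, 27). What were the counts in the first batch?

3 makes and 7 misses

Sequential conjugate updates are equivalent to a single update on the pooled data, so total successes = posterior α − prior α and total failures = posterior β − prior β.
Total across both batches: 13−6=7 makes, 27−15=12 misses.
Subtract the second batch: 7−4=3 makes and 12−5=7 misses.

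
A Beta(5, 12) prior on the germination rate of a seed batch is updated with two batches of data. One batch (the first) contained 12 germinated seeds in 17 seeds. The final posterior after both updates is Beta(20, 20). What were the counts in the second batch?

3 germinated seeds and 3 non-germinating seeds

Because Beta–binomial updating is additive in the counts, the combined data contributed (α_post−α_prior, β_post−β_prior) successes and failures.
Total across both batches: 20−5=15 germinated seeds, 20−12=8 non-germinating seeds.
Subtract the first batch: 15−12=3 germinated seeds and 8−5=3 non-germinating seeds.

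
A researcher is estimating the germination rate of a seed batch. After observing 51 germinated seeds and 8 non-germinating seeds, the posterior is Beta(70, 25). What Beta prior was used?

Beta(19, 17)

Under Beta–binomial conjugacy the posterior parameters are (a+s, b+f).
Subtract the data counts: 70−51=19, 25−8=17.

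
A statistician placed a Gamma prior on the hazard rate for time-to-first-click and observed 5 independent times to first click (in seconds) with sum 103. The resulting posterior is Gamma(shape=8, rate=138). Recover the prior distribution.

Gamma(shape=3, rate=35)

For an exponential likelihood with a Gamma(α, β) prior on the rate, n observations with total T give posterior Gamma(α+n, β+T).
So α = 8 − 5 = 3 and β = 138 − 103 = 35.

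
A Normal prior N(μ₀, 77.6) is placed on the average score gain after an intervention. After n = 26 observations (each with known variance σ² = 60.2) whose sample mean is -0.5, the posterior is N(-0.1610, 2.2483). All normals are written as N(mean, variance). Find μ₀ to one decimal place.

With known observation variance, the Normal–Normal posterior has precision τ_n = τ₀ + n/σ² and mean μ_n = (τ₀μ₀ + (n/σ²)x̄)/τ_n.
Here τ₀ = 1/77.6 = 0.012887 and τ_data = 26/60.2 = 0.431894, so τ_n = 0.444781.
Rearranging for μ₀: μ₀ = (μ_n·τ_n − τ_data·x̄)/τ₀ = (-0.1610·0.444781 − 0.431894·-0.5) / 0.012887 = 0.144337/0.012887 ≈ 11.2.

μ₀ = 11.2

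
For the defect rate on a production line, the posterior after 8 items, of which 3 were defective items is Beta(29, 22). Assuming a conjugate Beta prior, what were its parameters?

Beta(26, 17)

Under Beta–binomial conjugacy the posterior parameters are (α+s, β+f).
So α = 29 − 3 = 26 and β = 22 − 5 = 17.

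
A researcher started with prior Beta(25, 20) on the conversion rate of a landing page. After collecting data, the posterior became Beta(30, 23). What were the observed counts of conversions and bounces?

5 conversions and 3 bounces

A Beta(a, b) prior with s successes and f failures in binomial data gives a Beta(a+s, b+f) posterior.
Match parameters: s=30−25=5, f=23−20=3.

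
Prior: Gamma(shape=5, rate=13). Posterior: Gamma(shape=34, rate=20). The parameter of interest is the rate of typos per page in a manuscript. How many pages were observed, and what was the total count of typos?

n = 7 pages with total 29 typos

A Gamma(α, β) prior (rate parametrization) on a Poisson rate with n observations summing to S gives posterior Gamma(α+S, β+n).
Matching: Σxᵢ = 34 − 5 = 29 and n = 20 − 13 = 7.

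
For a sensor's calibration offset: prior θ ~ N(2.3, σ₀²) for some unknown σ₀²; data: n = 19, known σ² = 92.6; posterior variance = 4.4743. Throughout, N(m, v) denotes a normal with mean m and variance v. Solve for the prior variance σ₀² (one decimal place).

σ₀² = 54.6

For the Normal–Normal model with known σ², precisions add: τ_n = τ₀ + n/σ².
So 1/σ₀² = 1/4.4743 − 19/92.6 = 0.223499 − 0.205184 = 0.018315.
Hence σ₀² = 1/0.018315 ≈ 54.6.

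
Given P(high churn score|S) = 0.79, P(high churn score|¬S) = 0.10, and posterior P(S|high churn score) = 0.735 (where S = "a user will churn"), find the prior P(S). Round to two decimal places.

P(S) = 0.26

Bayes' rule in odds form gives O(S|E) = O(S)·[P(E|S)/P(E|¬S)], hence O(S) = O(S|E)/LR.
Posterior odds = 0.735/(1−0.735) = 2.7736. LR = 0.79/0.10 = 7.9000.
Prior odds = 2.7736/7.9000 = 0.3511, so P(S) = 0.3511/(1+0.3511) ≈ 0.26.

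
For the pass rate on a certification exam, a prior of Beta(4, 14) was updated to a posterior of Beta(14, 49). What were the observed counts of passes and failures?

Beta is conjugate to the binomial likelihood: posterior = Beta(a+s, b+f).
So s = 14 − 4 = 10 and f = 49 − 14 = 35.

10 passes and 35 failures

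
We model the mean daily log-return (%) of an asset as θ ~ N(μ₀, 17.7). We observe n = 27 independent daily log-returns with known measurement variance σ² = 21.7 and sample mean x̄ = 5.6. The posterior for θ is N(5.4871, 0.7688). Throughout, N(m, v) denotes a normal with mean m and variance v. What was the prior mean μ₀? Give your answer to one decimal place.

With known observation variance, the Normal–Normal posterior has precision τ_n = τ₀ + n/σ² and mean μ_n = (τ₀μ₀ + (n/σ²)x̄)/τ_n.
Here τ₀ = 1/17.7 = 0.056497 and τ_data = 27/21.7 = 1.244240, so τ_n = 1.300737.
Rearranging for μ₀: μ₀ = (μ_n·τ_n − τ_data·x̄)/τ₀ = (5.4871·1.300737 − 1.244240·5.6) / 0.056497 = 0.169530/0.056497 ≈ 3.0.

μ₀ = 3.0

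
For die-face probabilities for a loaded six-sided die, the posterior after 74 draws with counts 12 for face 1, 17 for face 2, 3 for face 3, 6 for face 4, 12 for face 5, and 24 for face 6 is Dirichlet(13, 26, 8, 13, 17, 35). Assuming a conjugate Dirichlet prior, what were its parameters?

For a Dirichlet(α) prior with multinomial counts c, the posterior is Dirichlet(α + c) componentwise.
Subtract each count from the matching posterior parameter: 13−12=1, 26−17=9, 8−3=5, 13−6=7, 17−12=5, 35−24=11.

Dirichlet(1, 9, 5, 7, 5, 11)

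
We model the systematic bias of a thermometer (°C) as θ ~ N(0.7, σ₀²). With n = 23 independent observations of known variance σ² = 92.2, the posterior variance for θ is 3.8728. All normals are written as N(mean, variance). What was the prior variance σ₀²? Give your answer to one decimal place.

σ₀² = 114.2

Posterior precision equals prior precision plus data precision: 1/σ_n² = 1/σ₀² + n/σ².
So 1/σ₀² = 1/3.8728 − 23/92.2 = 0.258211 − 0.249458 = 0.008753.
Hence σ₀² = 1/0.008753 ≈ 114.2.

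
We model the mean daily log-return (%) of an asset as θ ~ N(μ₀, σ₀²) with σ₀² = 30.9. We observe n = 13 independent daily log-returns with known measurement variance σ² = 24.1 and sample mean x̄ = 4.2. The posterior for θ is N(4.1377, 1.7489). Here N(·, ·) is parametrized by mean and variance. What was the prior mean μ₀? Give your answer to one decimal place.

μ₀ = 3.1

With known observation variance, the Normal–Normal posterior has precision τ_n = τ₀ + n/σ² and mean μ_n = (τ₀μ₀ + (n/σ²)x̄)/τ_n.
Here τ₀ = 1/30.9 = 0.032362 and τ_data = 13/24.1 = 0.539419, so τ_n = 0.571781.
Rearranging for μ₀: μ₀ = (μ_n·τ_n − τ_data·x̄)/τ₀ = (4.1377·0.571781 − 0.539419·4.2) / 0.032362 = 0.100298/0.032362 ≈ 3.1.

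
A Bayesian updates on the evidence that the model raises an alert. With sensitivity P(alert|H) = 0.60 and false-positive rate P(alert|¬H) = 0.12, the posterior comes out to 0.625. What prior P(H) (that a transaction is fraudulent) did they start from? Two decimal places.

P(H) = 0.25

Bayes' rule in odds form gives O(H|E) = O(H)·[P(E|H)/P(E|¬H)], hence O(H) = O(H|E)/LR.
Posterior odds = 0.625/(1−0.625) = 1.6667. LR = 0.60/0.12 = 5.0000.
Prior odds = 1.6667/5.0000 = 0.3333, so P(H) = 0.3333/(1+0.3333) ≈ 0.25.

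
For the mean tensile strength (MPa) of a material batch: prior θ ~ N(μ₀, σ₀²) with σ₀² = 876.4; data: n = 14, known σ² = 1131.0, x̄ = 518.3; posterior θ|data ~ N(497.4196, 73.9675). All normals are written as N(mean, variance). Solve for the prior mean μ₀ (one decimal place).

The posterior mean is a precision-weighted average: μ_n = (τ₀μ₀ + τ_data·x̄)/(τ₀+τ_data), with τ₀=1/σ₀² and τ_data=n/σ².
Here τ₀ = 1/876.4 = 0.001141 and τ_data = 14/1131.0 = 0.012378, so τ_n = 0.013519.
Rearranging for μ₀: μ₀ = (μ_n·τ_n − τ_data·x̄)/τ₀ = (497.4196·0.013519 − 0.012378·518.3) / 0.001141 = 0.309098/0.001141 ≈ 270.9.

μ₀ = 270.9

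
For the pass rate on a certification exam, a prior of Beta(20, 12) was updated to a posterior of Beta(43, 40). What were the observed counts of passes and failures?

23 passes and 28 failures

Beta is conjugate to the binomial likelihood: posterior = Beta(α+s, β+f).
So s = 43 − 20 = 23 and f = 40 − 12 = 28.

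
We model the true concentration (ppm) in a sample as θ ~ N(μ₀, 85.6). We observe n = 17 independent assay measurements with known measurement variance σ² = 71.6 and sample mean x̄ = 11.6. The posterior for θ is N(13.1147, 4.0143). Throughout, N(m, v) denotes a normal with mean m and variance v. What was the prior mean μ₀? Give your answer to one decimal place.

With known observation variance, the Normal–Normal posterior has precision τ_n = τ₀ + n/σ² and mean μ_n = (τ₀μ₀ + (n/σ²)x̄)/τ_n.
Here τ₀ = 1/85.6 = 0.011682 and τ_data = 17/71.6 = 0.237430, so τ_n = 0.249112.
Rearranging for μ₀: μ₀ = (μ_n·τ_n − τ_data·x̄)/τ₀ = (13.1147·0.249112 − 0.237430·11.6) / 0.011682 = 0.512841/0.011682 ≈ 43.9.

μ₀ = 43.9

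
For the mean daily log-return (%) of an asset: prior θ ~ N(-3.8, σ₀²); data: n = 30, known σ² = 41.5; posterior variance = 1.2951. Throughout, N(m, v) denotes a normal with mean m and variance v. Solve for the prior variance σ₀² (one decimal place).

Posterior precision equals prior precision plus data precision: 1/σ_n² = 1/σ₀² + n/σ².
So 1/σ₀² = 1/1.2951 − 30/41.5 = 0.772141 − 0.722892 = 0.049249.
Hence σ₀² = 1/0.049249 ≈ 20.3.

σ₀² = 20.3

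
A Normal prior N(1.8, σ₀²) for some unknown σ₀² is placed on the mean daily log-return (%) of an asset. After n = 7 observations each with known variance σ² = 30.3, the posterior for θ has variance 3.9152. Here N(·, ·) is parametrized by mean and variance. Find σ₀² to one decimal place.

σ₀² = 41.0

Posterior precision equals prior precision plus data precision: 1/σ_n² = 1/σ₀² + n/σ².
So 1/σ₀² = 1/3.9152 − 7/30.3 = 0.255415 − 0.231023 = 0.024392.
Hence σ₀² = 1/0.024392 ≈ 41.0.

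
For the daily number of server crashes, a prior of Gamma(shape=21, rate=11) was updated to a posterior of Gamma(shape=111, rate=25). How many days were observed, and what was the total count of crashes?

A Gamma(α, β) prior (rate parametrization) on a Poisson rate with n observations summing to S gives posterior Gamma(α+S, β+n).
Matching: Σxᵢ = 111 − 21 = 90 and n = 25 − 11 = 14.

n = 14 days with total 90 crashes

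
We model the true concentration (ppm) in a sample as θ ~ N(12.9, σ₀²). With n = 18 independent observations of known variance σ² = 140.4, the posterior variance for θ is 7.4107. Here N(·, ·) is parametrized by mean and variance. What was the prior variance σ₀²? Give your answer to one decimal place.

σ₀² = 148.5

For the Normal–Normal model with known σ², precisions add: τ_n = τ₀ + n/σ².
So 1/σ₀² = 1/7.4107 − 18/140.4 = 0.134940 − 0.128205 = 0.006735.
Hence σ₀² = 1/0.006735 ≈ 148.5.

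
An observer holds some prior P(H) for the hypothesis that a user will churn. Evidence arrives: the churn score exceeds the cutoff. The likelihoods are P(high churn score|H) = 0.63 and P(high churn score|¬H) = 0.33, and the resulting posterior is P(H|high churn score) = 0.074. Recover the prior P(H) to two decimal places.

Bayes' rule in odds form gives O(H|E) = O(H)·[P(E|H)/P(E|¬H)], hence O(H) = O(H|E)/LR.
Posterior odds = 0.074/(1−0.074) = 0.0799. LR = 0.63/0.33 = 1.9091.
Prior odds = 0.0799/1.9091 = 0.0419, so P(H) = 0.0419/(1+0.0419) ≈ 0.04.

P(H) = 0.04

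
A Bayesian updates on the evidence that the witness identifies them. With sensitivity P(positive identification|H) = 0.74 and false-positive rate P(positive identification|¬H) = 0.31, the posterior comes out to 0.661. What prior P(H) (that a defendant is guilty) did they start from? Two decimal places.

In odds form, posterior odds = prior odds × likelihood ratio, so prior odds = posterior odds ÷ LR.
Posterior odds = 0.661/(1−0.661) = 1.9499. LR = 0.74/0.31 = 2.3871.
Prior odds = 1.9499/2.3871 = 0.8168, so P(H) = 0.8168/(1+0.8168) ≈ 0.45.

P(H) = 0.45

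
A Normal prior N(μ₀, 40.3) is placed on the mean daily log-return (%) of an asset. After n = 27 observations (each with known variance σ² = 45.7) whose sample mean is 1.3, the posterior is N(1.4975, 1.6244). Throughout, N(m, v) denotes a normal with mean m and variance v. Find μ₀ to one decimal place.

With known observation variance, the Normal–Normal posterior has precision τ_n = τ₀ + n/σ² and mean μ_n = (τ₀μ₀ + (n/σ²)x̄)/τ_n.
Here τ₀ = 1/40.3 = 0.024814 and τ_data = 27/45.7 = 0.590810, so τ_n = 0.615624.
Rearranging for μ₀: μ₀ = (μ_n·τ_n − τ_data·x̄)/τ₀ = (1.4975·0.615624 − 0.590810·1.3) / 0.024814 = 0.153844/0.024814 ≈ 6.2.

μ₀ = 6.2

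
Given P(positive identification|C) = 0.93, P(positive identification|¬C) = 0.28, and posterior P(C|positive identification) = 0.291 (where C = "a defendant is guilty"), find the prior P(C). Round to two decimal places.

P(C) = 0.11

Bayes' rule in odds form gives O(C|E) = O(C)·[P(E|C)/P(E|¬C)], hence O(C) = O(C|E)/LR.
Posterior odds = 0.291/(1−0.291) = 0.4104. LR = 0.93/0.28 = 3.3214.
Prior odds = 0.4104/3.3214 = 0.1236, so P(C) = 0.1236/(1+0.1236) ≈ 0.11.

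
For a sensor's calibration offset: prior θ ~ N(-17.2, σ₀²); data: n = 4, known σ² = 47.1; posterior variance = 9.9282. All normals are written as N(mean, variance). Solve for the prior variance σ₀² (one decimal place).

For the Normal–Normal model with known σ², precisions add: τ_n = τ₀ + n/σ².
So 1/σ₀² = 1/9.9282 − 4/47.1 = 0.100723 − 0.084926 = 0.015797.
Hence σ₀² = 1/0.015797 ≈ 63.3.

σ₀² = 63.3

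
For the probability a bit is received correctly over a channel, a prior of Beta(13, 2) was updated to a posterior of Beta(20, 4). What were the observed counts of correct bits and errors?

7 correct bits and 2 errors

Under Beta–binomial conjugacy the posterior parameters are (α+s, β+f).
So s = 20 − 13 = 7 and f = 4 − 2 = 2.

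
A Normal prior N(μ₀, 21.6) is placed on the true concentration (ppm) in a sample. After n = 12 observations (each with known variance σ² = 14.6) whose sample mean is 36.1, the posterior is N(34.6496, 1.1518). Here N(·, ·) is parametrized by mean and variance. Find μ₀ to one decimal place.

With known observation variance, the Normal–Normal posterior has precision τ_n = τ₀ + n/σ² and mean μ_n = (τ₀μ₀ + (n/σ²)x̄)/τ_n.
Here τ₀ = 1/21.6 = 0.046296 and τ_data = 12/14.6 = 0.821918, so τ_n = 0.868214.
Rearranging for μ₀: μ₀ = (μ_n·τ_n − τ_data·x̄)/τ₀ = (34.6496·0.868214 − 0.821918·36.1) / 0.046296 = 0.412028/0.046296 ≈ 8.9.

μ₀ = 8.9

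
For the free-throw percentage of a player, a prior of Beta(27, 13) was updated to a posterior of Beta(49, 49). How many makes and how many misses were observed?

Under Beta–binomial conjugacy the posterior parameters are (a+s, b+f).
So s = 49 − 27 = 22 and f = 49 − 13 = 36.

22 makes and 36 misses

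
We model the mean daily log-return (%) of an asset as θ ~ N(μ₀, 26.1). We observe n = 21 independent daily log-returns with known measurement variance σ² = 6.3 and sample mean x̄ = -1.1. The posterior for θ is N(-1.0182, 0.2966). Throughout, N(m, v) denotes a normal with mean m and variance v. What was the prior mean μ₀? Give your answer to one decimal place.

With known observation variance, the Normal–Normal posterior has precision τ_n = τ₀ + n/σ² and mean μ_n = (τ₀μ₀ + (n/σ²)x̄)/τ_n.
Here τ₀ = 1/26.1 = 0.038314 and τ_data = 21/6.3 = 3.333333, so τ_n = 3.371647.
Rearranging for μ₀: μ₀ = (μ_n·τ_n − τ_data·x̄)/τ₀ = (-1.0182·3.371647 − 3.333333·-1.1) / 0.038314 = 0.233655/0.038314 ≈ 6.1.

μ₀ = 6.1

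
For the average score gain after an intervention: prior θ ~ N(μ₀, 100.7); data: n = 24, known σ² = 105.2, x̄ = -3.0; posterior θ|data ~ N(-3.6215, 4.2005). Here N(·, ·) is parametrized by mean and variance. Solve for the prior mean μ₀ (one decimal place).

μ₀ = -17.9

With known observation variance, the Normal–Normal posterior has precision τ_n = τ₀ + n/σ² and mean μ_n = (τ₀μ₀ + (n/σ²)x̄)/τ_n.
Here τ₀ = 1/100.7 = 0.009930 and τ_data = 24/105.2 = 0.228137, so τ_n = 0.238067.
Rearranging for μ₀: μ₀ = (μ_n·τ_n − τ_data·x̄)/τ₀ = (-3.6215·0.238067 − 0.228137·-3.0) / 0.009930 = -0.177749/0.009930 ≈ -17.9.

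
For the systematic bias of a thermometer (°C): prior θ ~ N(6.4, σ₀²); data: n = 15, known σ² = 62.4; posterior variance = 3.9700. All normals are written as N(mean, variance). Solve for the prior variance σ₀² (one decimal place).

σ₀² = 86.9

For the Normal–Normal model with known σ², precisions add: τ_n = τ₀ + n/σ².
So 1/σ₀² = 1/3.9700 − 15/62.4 = 0.251889 − 0.240385 = 0.011504.
Hence σ₀² = 1/0.011504 ≈ 86.9.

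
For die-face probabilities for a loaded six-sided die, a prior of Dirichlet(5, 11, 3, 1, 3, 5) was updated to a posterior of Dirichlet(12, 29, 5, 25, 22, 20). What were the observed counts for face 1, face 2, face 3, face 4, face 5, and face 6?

For a Dirichlet(α) prior with multinomial counts c, the posterior is Dirichlet(α + c) componentwise.
Counts are posterior − prior componentwise: 12−5=7, 29−11=18, 5−3=2, 25−1=24, 22−3=19, 20−5=15.

counts (7, 18, 2, 24, 19, 15)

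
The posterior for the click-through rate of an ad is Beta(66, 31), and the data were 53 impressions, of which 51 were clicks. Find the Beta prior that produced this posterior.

Beta(15, 29)

Under Beta–binomial conjugacy the posterior parameters are (α+s, β+f).
So α = 66 − 51 = 15 and β = 31 − 2 = 29.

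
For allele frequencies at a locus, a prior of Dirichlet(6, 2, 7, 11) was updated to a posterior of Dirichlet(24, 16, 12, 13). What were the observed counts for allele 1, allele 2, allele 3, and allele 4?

For a Dirichlet(α) prior with multinomial counts c, the posterior is Dirichlet(α + c) componentwise.
Counts are posterior − prior componentwise: 24−6=18, 16−2=14, 12−7=5, 13−11=2.

counts (18, 14, 5, 2)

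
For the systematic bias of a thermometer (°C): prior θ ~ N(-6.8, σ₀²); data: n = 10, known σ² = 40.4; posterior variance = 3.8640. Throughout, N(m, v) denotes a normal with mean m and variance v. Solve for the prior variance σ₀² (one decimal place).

For the Normal–Normal model with known σ², precisions add: τ_n = τ₀ + n/σ².
So 1/σ₀² = 1/3.8640 − 10/40.4 = 0.258799 − 0.247525 = 0.011274.
Hence σ₀² = 1/0.011274 ≈ 88.7.

σ₀² = 88.7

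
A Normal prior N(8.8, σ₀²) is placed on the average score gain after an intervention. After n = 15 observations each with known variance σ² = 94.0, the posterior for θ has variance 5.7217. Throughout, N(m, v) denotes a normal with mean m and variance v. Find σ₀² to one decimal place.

Posterior precision equals prior precision plus data precision: 1/σ_n² = 1/σ₀² + n/σ².
So 1/σ₀² = 1/5.7217 − 15/94.0 = 0.174773 − 0.159574 = 0.015199.
Hence σ₀² = 1/0.015199 ≈ 65.8.

σ₀² = 65.8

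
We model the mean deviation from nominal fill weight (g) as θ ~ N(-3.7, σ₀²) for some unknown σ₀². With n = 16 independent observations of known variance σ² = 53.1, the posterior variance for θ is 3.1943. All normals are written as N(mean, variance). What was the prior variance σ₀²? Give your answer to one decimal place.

For the Normal–Normal model with known σ², precisions add: τ_n = τ₀ + n/σ².
So 1/σ₀² = 1/3.1943 − 16/53.1 = 0.313058 − 0.301318 = 0.011740.
Hence σ₀² = 1/0.011740 ≈ 85.2.

σ₀² = 85.2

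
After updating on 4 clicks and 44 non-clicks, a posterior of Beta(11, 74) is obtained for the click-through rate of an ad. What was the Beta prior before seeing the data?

Under Beta–binomial conjugacy the posterior parameters are (α+s, β+f).
So α = 11 − 4 = 7 and β = 74 − 44 = 30.

Beta(7, 30)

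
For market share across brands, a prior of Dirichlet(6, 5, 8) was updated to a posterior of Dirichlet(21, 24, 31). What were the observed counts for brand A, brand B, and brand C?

For a Dirichlet(α) prior with multinomial counts c, the posterior is Dirichlet(α + c) componentwise.
Counts are posterior − prior componentwise: 21−6=15, 24−5=19, 31−8=23.

counts (15, 19, 23)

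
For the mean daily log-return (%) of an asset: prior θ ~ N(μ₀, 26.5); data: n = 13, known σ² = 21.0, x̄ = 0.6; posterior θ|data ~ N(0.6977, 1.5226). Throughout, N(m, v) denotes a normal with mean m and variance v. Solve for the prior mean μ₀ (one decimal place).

μ₀ = 2.3

The posterior mean is a precision-weighted average: μ_n = (τ₀μ₀ + τ_data·x̄)/(τ₀+τ_data), with τ₀=1/σ₀² and τ_data=n/σ².
Here τ₀ = 1/26.5 = 0.037736 and τ_data = 13/21.0 = 0.619048, so τ_n = 0.656784.
Rearranging for μ₀: μ₀ = (μ_n·τ_n − τ_data·x̄)/τ₀ = (0.6977·0.656784 − 0.619048·0.6) / 0.037736 = 0.086809/0.037736 ≈ 2.3.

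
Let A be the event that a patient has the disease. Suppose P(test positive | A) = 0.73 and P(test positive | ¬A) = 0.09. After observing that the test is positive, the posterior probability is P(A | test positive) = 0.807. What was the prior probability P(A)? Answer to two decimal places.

In odds form, posterior odds = prior odds × likelihood ratio, so prior odds = posterior odds ÷ LR.
Posterior odds = 0.807/(1−0.807) = 4.1813. LR = 0.73/0.09 = 8.1111.
Prior odds = 4.1813/8.1111 = 0.5155, so P(A) = 0.5155/(1+0.5155) ≈ 0.34.

P(A) = 0.34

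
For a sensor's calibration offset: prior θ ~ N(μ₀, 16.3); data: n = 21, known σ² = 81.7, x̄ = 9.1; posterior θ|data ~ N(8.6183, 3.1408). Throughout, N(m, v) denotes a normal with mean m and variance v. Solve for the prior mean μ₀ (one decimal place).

The posterior mean is a precision-weighted average: μ_n = (τ₀μ₀ + τ_data·x̄)/(τ₀+τ_data), with τ₀=1/σ₀² and τ_data=n/σ².
Here τ₀ = 1/16.3 = 0.061350 and τ_data = 21/81.7 = 0.257038, so τ_n = 0.318388.
Rearranging for μ₀: μ₀ = (μ_n·τ_n − τ_data·x̄)/τ₀ = (8.6183·0.318388 − 0.257038·9.1) / 0.061350 = 0.404918/0.061350 ≈ 6.6.

μ₀ = 6.6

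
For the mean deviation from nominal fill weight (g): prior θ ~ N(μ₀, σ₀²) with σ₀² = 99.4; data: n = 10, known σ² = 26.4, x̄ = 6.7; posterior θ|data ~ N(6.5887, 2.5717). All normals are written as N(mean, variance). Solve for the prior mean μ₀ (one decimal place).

μ₀ = 2.4

With known observation variance, the Normal–Normal posterior has precision τ_n = τ₀ + n/σ² and mean μ_n = (τ₀μ₀ + (n/σ²)x̄)/τ_n.
Here τ₀ = 1/99.4 = 0.010060 and τ_data = 10/26.4 = 0.378788, so τ_n = 0.388848.
Rearranging for μ₀: μ₀ = (μ_n·τ_n − τ_data·x̄)/τ₀ = (6.5887·0.388848 − 0.378788·6.7) / 0.010060 = 0.024123/0.010060 ≈ 2.4.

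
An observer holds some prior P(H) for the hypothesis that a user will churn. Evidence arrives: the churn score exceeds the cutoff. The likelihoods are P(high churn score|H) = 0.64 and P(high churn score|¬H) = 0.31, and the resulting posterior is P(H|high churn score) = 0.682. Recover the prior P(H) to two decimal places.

Bayes' rule in odds form gives O(H|E) = O(H)·[P(E|H)/P(E|¬H)], hence O(H) = O(H|E)/LR.
Posterior odds = 0.682/(1−0.682) = 2.1447. LR = 0.64/0.31 = 2.0645.
Prior odds = 2.1447/2.0645 = 1.0388, so P(H) = 1.0388/(1+1.0388) ≈ 0.51.

P(H) = 0.51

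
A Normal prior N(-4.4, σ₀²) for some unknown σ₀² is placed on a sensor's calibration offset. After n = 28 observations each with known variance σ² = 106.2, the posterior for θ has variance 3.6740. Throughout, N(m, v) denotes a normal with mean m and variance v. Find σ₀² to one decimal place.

σ₀² = 117.2

For the Normal–Normal model with known σ², precisions add: τ_n = τ₀ + n/σ².
So 1/σ₀² = 1/3.6740 − 28/106.2 = 0.272183 − 0.263653 = 0.008530.
Hence σ₀² = 1/0.008530 ≈ 117.2.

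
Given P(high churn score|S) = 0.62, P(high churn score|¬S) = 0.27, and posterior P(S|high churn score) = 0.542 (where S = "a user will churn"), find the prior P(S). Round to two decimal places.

P(S) = 0.34

In odds form, posterior odds = prior odds × likelihood ratio, so prior odds = posterior odds ÷ LR.
Posterior odds = 0.542/(1−0.542) = 1.1834. LR = 0.62/0.27 = 2.2963.
Prior odds = 1.1834/2.2963 = 0.5154, so P(S) = 0.5154/(1+0.5154) ≈ 0.34.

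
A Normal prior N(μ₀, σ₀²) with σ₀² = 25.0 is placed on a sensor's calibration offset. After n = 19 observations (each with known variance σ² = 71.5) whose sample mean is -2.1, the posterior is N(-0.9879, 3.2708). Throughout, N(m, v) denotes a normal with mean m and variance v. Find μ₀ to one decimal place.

With known observation variance, the Normal–Normal posterior has precision τ_n = τ₀ + n/σ² and mean μ_n = (τ₀μ₀ + (n/σ²)x̄)/τ_n.
Here τ₀ = 1/25.0 = 0.040000 and τ_data = 19/71.5 = 0.265734, so τ_n = 0.305734.
Rearranging for μ₀: μ₀ = (μ_n·τ_n − τ_data·x̄)/τ₀ = (-0.9879·0.305734 − 0.265734·-2.1) / 0.040000 = 0.256007/0.040000 ≈ 6.4.

μ₀ = 6.4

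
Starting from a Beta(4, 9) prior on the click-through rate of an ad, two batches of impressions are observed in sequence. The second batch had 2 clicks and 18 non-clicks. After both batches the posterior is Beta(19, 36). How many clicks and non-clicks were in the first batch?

13 clicks and 9 non-clicks

Sequential conjugate updates are equivalent to a single update on the pooled data, so total successes = posterior α − prior α and total failures = posterior β − prior β.
Total across both batches: 19−4=15 clicks, 36−9=27 non-clicks.
Subtract the second batch: 15−2=13 clicks and 27−18=9 non-clicks.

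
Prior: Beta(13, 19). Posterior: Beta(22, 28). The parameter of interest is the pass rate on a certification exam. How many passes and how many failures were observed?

A Beta(α, β) prior with s successes and f failures in binomial data gives a Beta(α+s, β+f) posterior.
Match parameters: s=22−13=9, f=28−19=9.

9 passes and 9 failures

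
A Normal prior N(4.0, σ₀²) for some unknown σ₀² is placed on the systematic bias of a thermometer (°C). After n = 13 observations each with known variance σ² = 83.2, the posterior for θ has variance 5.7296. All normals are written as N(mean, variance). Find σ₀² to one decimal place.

Posterior precision equals prior precision plus data precision: 1/σ_n² = 1/σ₀² + n/σ².
So 1/σ₀² = 1/5.7296 − 13/83.2 = 0.174532 − 0.156250 = 0.018282.
Hence σ₀² = 1/0.018282 ≈ 54.7.

σ₀² = 54.7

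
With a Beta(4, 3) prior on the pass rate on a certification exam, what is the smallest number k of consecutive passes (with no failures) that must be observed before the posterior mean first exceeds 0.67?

k = 3

After k passes and 0 failures the posterior is Beta(4+k, 3), with mean (4+k)/(4+3+k).
Set (4+k)/(7+k) > 0.67 and solve: k > (0.67·7 − 4)/(1 − 0.67) = 2.091.
The smallest integer exceeding 2.091 is 3, and checking k=3: (7)/(10) = 0.7000 > 0.67.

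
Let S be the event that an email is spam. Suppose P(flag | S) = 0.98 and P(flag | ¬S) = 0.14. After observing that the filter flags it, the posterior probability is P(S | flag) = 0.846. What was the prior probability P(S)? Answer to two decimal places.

In odds form, posterior odds = prior odds × likelihood ratio, so prior odds = posterior odds ÷ LR.
Posterior odds = 0.846/(1−0.846) = 5.4935. LR = 0.98/0.14 = 7.0000.
Prior odds = 5.4935/7.0000 = 0.7848, so P(S) = 0.7848/(1+0.7848) ≈ 0.44.

P(S) = 0.44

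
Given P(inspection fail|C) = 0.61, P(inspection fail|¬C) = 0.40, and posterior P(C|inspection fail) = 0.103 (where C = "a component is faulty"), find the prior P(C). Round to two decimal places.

P(C) = 0.07

In odds form, posterior odds = prior odds × likelihood ratio, so prior odds = posterior odds ÷ LR.
Posterior odds = 0.103/(1−0.103) = 0.1148. LR = 0.61/0.40 = 1.5250.
Prior odds = 0.1148/1.5250 = 0.0753, so P(C) = 0.0753/(1+0.0753) ≈ 0.07.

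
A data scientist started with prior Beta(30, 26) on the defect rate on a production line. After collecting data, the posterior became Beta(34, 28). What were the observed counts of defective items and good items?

4 defective items and 2 good items

A Beta(α, β) prior with s successes and f failures in binomial data gives a Beta(α+s, β+f) posterior.
So s = 34 − 30 = 4 and f = 28 − 26 = 2.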